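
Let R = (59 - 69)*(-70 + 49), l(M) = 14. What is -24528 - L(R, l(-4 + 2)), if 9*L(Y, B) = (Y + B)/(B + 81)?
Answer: -20971664/855 ≈ -24528.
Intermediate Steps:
R = 210 (R = -10*(-21) = 210)
L(Y, B) = (B + Y)/(9*(81 + B)) (L(Y, B) = ((Y + B)/(B + 81))/9 = ((B + Y)/(81 + B))/9 = (B + Y)/(9*(81 + B)))
-24528 - L(R, l(-4 + 2)) = -24528 - (14 + 210)/(9*(81 + 14)) = -24528 - 224/(9*95) = -24528 - 1*224/855 = -24528 - 224/855 = -20971664/855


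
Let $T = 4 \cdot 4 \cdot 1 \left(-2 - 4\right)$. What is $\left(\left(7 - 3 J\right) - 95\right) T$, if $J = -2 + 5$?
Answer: $9312$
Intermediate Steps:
$J = 3$
$T = -96$ ($T = 16 \cdot 1 \left(-6\right) = 16 \left(-6\right) = -96$)
$\left(\left(7 - 3 J\right) - 95\right) T = \left(\left(7 - 9\right) - 95\right) \left(-96\right) = \left(-2 - 95\right) \left(-96\right) = \left(-97\right) \left(-96\right) = 9312$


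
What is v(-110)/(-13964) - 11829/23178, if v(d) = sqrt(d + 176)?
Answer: -3943/7726 - sqrt(66)/13964 ≈ -0.51094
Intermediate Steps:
v(d) = sqrt(176 + d)
v(-110)/(-13964) - 11829/23178 = sqrt(176 - 110)/(-13964) - 11829/23178 = sqrt(66)*(-1/13964) - 11829*1/23178 = -sqrt(66)/13964 - 3943/7726 = -3943/7726 - sqrt(66)/13964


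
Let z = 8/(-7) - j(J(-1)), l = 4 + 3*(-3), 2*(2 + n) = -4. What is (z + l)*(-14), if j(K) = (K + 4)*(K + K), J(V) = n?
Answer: 86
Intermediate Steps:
n = -4 (n = -2 + (½)*(-4) = -2 - 2 = -4)
J(V) = -4
l = -5 (l = 4 - 9 = -5)
j(K) = 2*K*(4 + K) (j(K) = (4 + K)*(2*K) = 2*K*(4 + K))
z = -8/7 (z = 8/(-7) - 2*(-4)*(4 - 4) = 8*(-⅐) - 2*(-4)*0 = -8/7 - 1*0 = -8/7 + 0 = -8/7 ≈ -1.1429)
(z + l)*(-14) = (-8/7 - 5)*(-14) = -43/7*(-14) = 86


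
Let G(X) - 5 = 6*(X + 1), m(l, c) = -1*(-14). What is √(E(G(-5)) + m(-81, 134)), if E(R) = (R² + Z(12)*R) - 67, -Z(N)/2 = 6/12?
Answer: √327 ≈ 18.083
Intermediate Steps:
Z(N) = -1 (Z(N) = -12/12 = -2*½ = -1)
m(l, c) = 14
G(X) = 11 + 6*X (G(X) = 5 + 6*(X + 1) = 5 + 6*(1 + X) = 5 + (6 + 6*X) = 11 + 6*X)
E(R) = -67 + R² - R (E(R) = (R² - R) - 67 = -67 + R² - R)
√(E(G(-5)) + m(-81, 134)) = √((-67 + (11 + 6*(-5))² - (11 + 6*(-5))) + 14) = √((-67 + (11 - 30)² - (11 - 30)) + 14) = √((-67 + (-19)² - 1*(-19)) + 14) = √((-67 + 361 + 19) + 14) = √(313 + 14) = √327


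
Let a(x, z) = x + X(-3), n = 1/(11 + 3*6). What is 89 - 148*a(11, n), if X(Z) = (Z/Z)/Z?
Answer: -4469/3 ≈ -1489.7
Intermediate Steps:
n = 1/29 (n = 1/(11 + 18) = 1/29 ≈ 0.034483)
X(Z) = 1/Z
a(x, z) = -⅓ + x (a(x, z) = x + 1/(-3) = x - ⅓ = -⅓ + x)
89 - 148*a(11, n) = 89 - 148*(-⅓ + 11) = 89 - 148*32/3 = 89 - 4736/3 = -4469/3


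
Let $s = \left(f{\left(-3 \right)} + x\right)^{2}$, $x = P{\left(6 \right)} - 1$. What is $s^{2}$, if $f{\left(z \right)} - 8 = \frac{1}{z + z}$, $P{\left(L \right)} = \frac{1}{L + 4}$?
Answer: $\frac{116985856}{50625} \approx 2310.8$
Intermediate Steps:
$P{\left(L \right)} = \frac{1}{4 + L}$
$x = - \frac{9}{10}$ ($x = \frac{1}{4 + 6} - 1 = \frac{1}{10} - 1 = - \frac{9}{10} \approx -0.9$)
$f{\left(z \right)} = 8 + \frac{1}{2 z}$ ($f{\left(z \right)} = 8 + \frac{1}{z + z} = 8 + \frac{1}{2 z}$)
$s = \frac{10816}{225}$ ($s = \left(\left(8 + \frac{1}{2 \left(-3\right)}\right) - \frac{9}{10}\right)^{2} = \left(\left(8 + \frac{1}{2} \left(- \frac{1}{3}\right)\right) - \frac{9}{10}\right)^{2} = \left(\left(8 - \frac{1}{6}\right) - \frac{9}{10}\right)^{2} = \left(\frac{47}{6} - \frac{9}{10}\right)^{2} = \left(\frac{104}{15}\right)^{2} = \frac{10816}{225} \approx 48.071$)
$s^{2} = \left(\frac{10816}{225}\right)^{2} = \frac{116985856}{50625}$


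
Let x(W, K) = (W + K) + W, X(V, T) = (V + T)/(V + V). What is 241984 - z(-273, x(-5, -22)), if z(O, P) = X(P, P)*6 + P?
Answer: 242010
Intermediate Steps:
X(V, T) = (T + V)/(2*V) (X(V, T) = (T + V)/((2*V)) = (T + V)*(1/(2*V)) = (T + V)/(2*V))
x(W, K) = K + 2*W (x(W, K) = (K + W) + W = K + 2*W)
z(O, P) = 6 + P (z(O, P) = ((P + P)/(2*P))*6 + P = ((2*P)/(2*P))*6 + P = 1*6 + P = 6 + P)
241984 - z(-273, x(-5, -22)) = 241984 - (6 + (-22 + 2*(-5))) = 241984 - (6 + (-22 - 10)) = 241984 - (6 - 32) = 241984 - 1*(-26) = 241984 + 26 = 242010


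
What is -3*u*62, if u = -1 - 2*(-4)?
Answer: -1302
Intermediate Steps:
u = 7 (u = -1 + 8 = 7)
-3*u*62 = -3*7*62 = -21*62 = -1302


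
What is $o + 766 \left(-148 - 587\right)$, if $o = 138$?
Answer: $-562872$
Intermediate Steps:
$o + 766 \left(-148 - 587\right) = 138 + 766 \left(-148 - 587\right) = 138 + 766 \left(-735\right) = 138 - 563010 = -562872$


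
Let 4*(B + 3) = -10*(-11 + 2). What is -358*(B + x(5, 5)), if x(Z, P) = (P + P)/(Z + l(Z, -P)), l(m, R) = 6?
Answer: -80371/11 ≈ -7306.5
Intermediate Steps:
x(Z, P) = 2*P/(6 + Z) (x(Z, P) = (P + P)/(Z + 6) = (2*P)/(6 + Z) = 2*P/(6 + Z))
B = 39/2 (B = -3 + (-10*(-11 + 2))/4 = -3 + (-10*(-9))/4 = -3 + (1/4)*90 = -3 + 45/2 = 39/2 ≈ 19.500)
-358*(B + x(5, 5)) = -358*(39/2 + 2*5/(6 + 5)) = -358*(39/2 + 2*5/11) = -358*(39/2 + 2*5*(1/11)) = -358*(39/2 + 10/11) = -358*449/22 = -80371/11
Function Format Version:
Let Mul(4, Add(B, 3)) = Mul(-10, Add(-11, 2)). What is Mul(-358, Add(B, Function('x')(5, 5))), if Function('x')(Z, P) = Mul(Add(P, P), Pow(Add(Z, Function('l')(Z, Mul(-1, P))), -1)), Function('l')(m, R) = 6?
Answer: Rational(-80371, 11) ≈ -7306.5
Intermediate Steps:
Function('x')(Z, P) = Mul(2, P, Pow(Add(6, Z), -1)) (Function('x')(Z, P) = Mul(Add(P, P), Pow(Add(Z, 6), -1)) = Mul(Mul(2, P), Pow(Add(6, Z), -1)) = Mul(2, P, Pow(Add(6, Z), -1)))
B = Rational(39, 2) (B = Add(-3, Mul(Rational(1, 4), Mul(-10, Add(-11, 2)))) = Add(-3, Mul(Rational(1, 4), Mul(-10, -9))) = Add(-3, Mul(Rational(1, 4), 90)) = Add(-3, Rational(45, 2)) = Rational(39, 2) ≈ 19.500)
Mul(-358, Add(B, Function('x')(5, 5))) = Mul(-358, Add(Rational(39, 2), Mul(2, 5, Pow(Add(6, 5), -1)))) = Mul(-358, Add(Rational(39, 2), Mul(2, 5, Pow(11, -1)))) = Mul(-358, Add(Rational(39, 2), Mul(2, 5, Rational(1, 11)))) = Mul(-358, Add(Rational(39, 2), Rational(10, 11))) = Mul(-358, Rational(449, 22)) = Rational(-80371, 11)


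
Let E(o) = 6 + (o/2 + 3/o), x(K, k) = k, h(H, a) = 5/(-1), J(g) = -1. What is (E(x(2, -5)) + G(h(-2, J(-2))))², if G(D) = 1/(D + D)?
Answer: 196/25 ≈ 7.8400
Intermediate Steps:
h(H, a) = -5 (h(H, a) = 5*(-1) = -5)
G(D) = 1/(2*D)
E(o) = 6 + o/2 + 3/o (E(o) = 6 + (o*(½) + 3/o) = 6 + (o/2 + 3/o) = 6 + o/2 + 3/o)
(E(x(2, -5)) + G(h(-2, J(-2))))² = ((6 + (½)*(-5) + 3/(-5)) + (½)/(-5))² = ((6 - 5/2 + 3*(-⅕)) + (½)*(-⅕))² = ((6 - 5/2 - ⅗) - ⅒)² = (29/10 - ⅒)² = (14/5)² = 196/25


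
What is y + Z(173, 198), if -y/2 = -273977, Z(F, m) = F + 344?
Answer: 548471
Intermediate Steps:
Z(F, m) = 344 + F
y = 547954 (y = -2*(-273977) = 547954)
y + Z(173, 198) = 547954 + (344 + 173) = 547954 + 517 = 548471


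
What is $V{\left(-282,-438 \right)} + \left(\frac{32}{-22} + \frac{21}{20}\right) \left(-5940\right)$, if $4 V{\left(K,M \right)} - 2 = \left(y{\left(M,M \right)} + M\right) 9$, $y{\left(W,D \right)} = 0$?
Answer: $1418$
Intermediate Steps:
$V{\left(K,M \right)} = \frac{1}{2} + \frac{9 M}{4}$ ($V{\left(K,M \right)} = \frac{1}{2} + \frac{\left(0 + M\right) 9}{4} = \frac{1}{2} + \frac{M 9}{4} = \frac{1}{2} + \frac{9 M}{4}$)
$V{\left(-282,-438 \right)} + \left(\frac{32}{-22} + \frac{21}{20}\right) \left(-5940\right) = \left(\frac{1}{2} + \frac{9}{4} \left(-438\right)\right) + \left(\frac{32}{-22} + \frac{21}{20}\right) \left(-5940\right) = \left(\frac{1}{2} - \frac{1971}{2}\right) + \left(32 \left(- \frac{1}{22}\right) + 21 \cdot \frac{1}{20}\right) \left(-5940\right) = -985 + \left(- \frac{16}{11} + \frac{21}{20}\right) \left(-5940\right) = -985 - -2403 = -985 + 2403 = 1418$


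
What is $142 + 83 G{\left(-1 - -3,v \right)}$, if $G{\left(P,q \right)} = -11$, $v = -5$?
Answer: $-771$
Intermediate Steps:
$142 + 83 G{\left(-1 - -3,v \right)} = 142 + 83 \left(-11\right) = 142 - 913 = -771$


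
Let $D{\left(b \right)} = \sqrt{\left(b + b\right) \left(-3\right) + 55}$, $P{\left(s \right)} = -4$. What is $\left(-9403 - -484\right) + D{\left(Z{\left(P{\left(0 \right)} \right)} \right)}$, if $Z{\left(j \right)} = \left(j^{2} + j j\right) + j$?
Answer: $-8919 + i \sqrt{113} \approx -8919.0 + 10.63 i$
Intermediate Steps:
$Z{\left(j \right)} = j + 2 j^{2}$ ($Z{\left(j \right)} = \left(j^{2} + j^{2}\right) + j = 2 j^{2} + j = j + 2 j^{2}$)
$D{\left(b \right)} = \sqrt{55 - 6 b}$ ($D{\left(b \right)} = \sqrt{2 b \left(-3\right) + 55} = \sqrt{- 6 b + 55} = \sqrt{55 - 6 b}$)
$\left(-9403 - -484\right) + D{\left(Z{\left(P{\left(0 \right)} \right)} \right)} = \left(-9403 - -484\right) + \sqrt{55 - 6 \left(- 4 \left(1 + 2 \left(-4\right)\right)\right)} = \left(-9403 + 484\right) + \sqrt{55 - 6 \left(- 4 \left(1 - 8\right)\right)} = -8919 + \sqrt{55 - 6 \left(\left(-4\right) \left(-7\right)\right)} = -8919 + \sqrt{55 - 168} = -8919 + \sqrt{-113} = -8919 + i \sqrt{113}$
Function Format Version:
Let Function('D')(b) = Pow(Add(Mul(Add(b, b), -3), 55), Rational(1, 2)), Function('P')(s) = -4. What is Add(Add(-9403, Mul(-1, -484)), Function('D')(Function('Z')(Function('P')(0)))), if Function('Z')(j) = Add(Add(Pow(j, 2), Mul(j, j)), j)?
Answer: Add(-8919, Mul(I, Pow(113, Rational(1, 2)))) ≈ Add(-8919.0, Mul(10.630, I))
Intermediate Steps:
Function('Z')(j) = Add(j, Mul(2, Pow(j, 2))) (Function('Z')(j) = Add(Add(Pow(j, 2), Pow(j, 2)), j) = Add(Mul(2, Pow(j, 2)), j) = Add(j, Mul(2, Pow(j, 2))))
Function('D')(b) = Pow(Add(55, Mul(-6, b)), Rational(1, 2)) (Function('D')(b) = Pow(Add(Mul(Mul(2, b), -3), 55), Rational(1, 2)) = Pow(Add(Mul(-6, b), 55), Rational(1, 2)) = Pow(Add(55, Mul(-6, b)), Rational(1, 2)))
Add(Add(-9403, Mul(-1, -484)), Function('D')(Function('Z')(Function('P')(0)))) = Add(Add(-9403, Mul(-1, -484)), Pow(Add(55, Mul(-6, Mul(-4, Add(1, Mul(2, -4))))), Rational(1, 2))) = Add(Add(-9403, 484), Pow(Add(55, Mul(-6, Mul(-4, Add(1, -8)))), Rational(1, 2))) = Add(-8919, Pow(Add(55, Mul(-6, Mul(-4, -7))), Rational(1, 2))) = Add(-8919, Pow(Add(55, Mul(-6, 28)), Rational(1, 2))) = Add(-8919, Pow(Add(55, -168), Rational(1, 2))) = Add(-8919, Pow(-113, Rational(1, 2))) = Add(-8919, Mul(I, Pow(113, Rational(1, 2))))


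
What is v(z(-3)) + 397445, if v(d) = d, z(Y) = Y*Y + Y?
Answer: 397451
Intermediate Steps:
z(Y) = Y + Y² (z(Y) = Y² + Y = Y + Y²)
v(z(-3)) + 397445 = -3*(1 - 3) + 397445 = -3*(-2) + 397445 = 6 + 397445 = 397451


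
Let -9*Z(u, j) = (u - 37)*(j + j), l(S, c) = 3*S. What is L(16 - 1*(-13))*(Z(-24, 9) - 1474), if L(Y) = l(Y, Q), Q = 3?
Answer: -117624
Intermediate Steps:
Z(u, j) = -2*j*(-37 + u)/9 (Z(u, j) = -(u - 37)*(j + j)/9 = -(-37 + u)*2*j/9 = -2*j*(-37 + u)/9)
L(Y) = 3*Y
L(16 - 1*(-13))*(Z(-24, 9) - 1474) = (3*(16 - 1*(-13)))*((2/9)*9*(37 - 1*(-24)) - 1474) = (3*(16 + 13))*((2/9)*9*(37 + 24) - 1474) = (3*29)*((2/9)*9*61 - 1474) = 87*(122 - 1474) = 87*(-1352) = -117624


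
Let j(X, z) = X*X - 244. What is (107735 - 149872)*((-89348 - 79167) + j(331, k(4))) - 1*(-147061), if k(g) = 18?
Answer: 2494573187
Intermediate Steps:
j(X, z) = -244 + X**2 (j(X, z) = X**2 - 244 = -244 + X**2)
(107735 - 149872)*((-89348 - 79167) + j(331, k(4))) - 1*(-147061) = (107735 - 149872)*((-89348 - 79167) + (-244 + 331**2)) - 1*(-147061) = -42137*(-168515 + (-244 + 109561)) + 147061 = -42137*(-168515 + 109317) + 147061 = -42137*(-59198) + 147061 = 2494426126 + 147061 = 2494573187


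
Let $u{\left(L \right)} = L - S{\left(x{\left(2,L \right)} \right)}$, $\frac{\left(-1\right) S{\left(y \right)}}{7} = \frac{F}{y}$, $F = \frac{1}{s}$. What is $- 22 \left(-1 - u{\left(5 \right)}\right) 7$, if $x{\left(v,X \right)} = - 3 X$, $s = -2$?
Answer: $\frac{14399}{15} \approx 959.93$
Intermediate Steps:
$F = - \frac{1}{2}$ ($F = \frac{1}{-2} = - \frac{1}{2} \approx -0.5$)
$S{\left(y \right)} = \frac{7}{2 y}$ ($S{\left(y \right)} = - 7 \left(- \frac{1}{2 y}\right) = \frac{7}{2 y}$)
$u{\left(L \right)} = L + \frac{7}{6 L}$ ($u{\left(L \right)} = L - \frac{7}{2 \left(- 3 L\right)} = L - \frac{7 \left(- \frac{1}{3 L}\right)}{2} = L - - \frac{7}{6 L} = L + \frac{7}{6 L}$)
$- 22 \left(-1 - u{\left(5 \right)}\right) 7 = - 22 \left(-1 - \left(5 + \frac{7}{6 \cdot 5}\right)\right) 7 = - 22 \left(-1 - \left(5 + \frac{7}{6} \cdot \frac{1}{5}\right)\right) 7 = - 22 \left(-1 - \left(5 + \frac{7}{30}\right)\right) 7 = - 22 \left(-1 - \frac{157}{30}\right) 7 = \left(-22\right) \left(- \frac{187}{30}\right) 7 = \frac{2057}{15} \cdot 7 = \frac{14399}{15}$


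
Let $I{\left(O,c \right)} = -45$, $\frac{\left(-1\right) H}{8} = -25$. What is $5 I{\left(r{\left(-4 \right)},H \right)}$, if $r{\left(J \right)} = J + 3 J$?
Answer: $-225$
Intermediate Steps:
$r{\left(J \right)} = 4 J$
$H = 200$ ($H = \left(-8\right) \left(-25\right) = 200$)
$5 I{\left(r{\left(-4 \right)},H \right)} = 5 \left(-45\right) = -225$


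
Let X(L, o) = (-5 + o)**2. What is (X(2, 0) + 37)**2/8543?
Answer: 3844/8543 ≈ 0.44996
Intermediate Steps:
(X(2, 0) + 37)**2/8543 = ((-5 + 0)**2 + 37)**2/8543 = ((-5)**2 + 37)**2*(1/8543) = (25 + 37)**2*(1/8543) = 62**2*(1/8543) = 3844*(1/8543) = 3844/8543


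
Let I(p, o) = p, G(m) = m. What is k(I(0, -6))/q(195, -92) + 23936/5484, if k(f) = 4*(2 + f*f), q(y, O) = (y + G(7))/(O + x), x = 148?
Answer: 911488/138471 ≈ 6.5825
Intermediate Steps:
q(y, O) = (7 + y)/(148 + O) (q(y, O) = (y + 7)/(O + 148) = (7 + y)/(148 + O))
k(f) = 8 + 4*f**2 (k(f) = 4*(2 + f**2) = 8 + 4*f**2)
k(I(0, -6))/q(195, -92) + 23936/5484 = (8 + 4*0**2)/(((7 + 195)/(148 - 92))) + 23936/5484 = (8 + 4*0)/((202/56)) + 23936*(1/5484) = (8 + 0)/(((1/56)*202)) + 5984/1371 = 8/(101/28) + 5984/1371 = 8*(28/101) + 5984/1371 = 224/101 + 5984/1371 = 911488/138471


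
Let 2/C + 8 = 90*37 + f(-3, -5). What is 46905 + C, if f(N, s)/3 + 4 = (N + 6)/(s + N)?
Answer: 1241622271/26471 ≈ 46905.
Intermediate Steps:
f(N, s) = -12 + 3*(6 + N)/(N + s) (f(N, s) = -12 + 3*((N + 6)/(s + N)) = -12 + 3*((6 + N)/(N + s)) = -12 + 3*(6 + N)/(N + s))
C = 16/26471 (C = 2/(-8 + (90*37 + 3*(6 - 4*(-5) - 3*(-3))/(-3 - 5))) = 2/(-8 + (3330 + 3*(6 + 20 + 9)/(-8))) = 2/(-8 + (3330 + 3*(-1/8)*35)) = 2/(-8 + (3330 - 105/8)) = 2/(-8 + 26535/8) = 2/(26471/8) = 2*(8/26471) = 16/26471 ≈ 0.00060443)
46905 + C = 46905 + 16/26471 = 1241622271/26471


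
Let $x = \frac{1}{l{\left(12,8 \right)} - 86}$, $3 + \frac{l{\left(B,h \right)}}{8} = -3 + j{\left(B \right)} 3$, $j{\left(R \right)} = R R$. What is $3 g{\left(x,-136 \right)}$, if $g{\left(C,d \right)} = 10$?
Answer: $30$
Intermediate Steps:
$j{\left(R \right)} = R^{2}$
$l{\left(B,h \right)} = -48 + 24 B^{2}$ ($l{\left(B,h \right)} = -24 + 8 \left(-3 + B^{2} \cdot 3\right) = -24 + 8 \left(-3 + 3 B^{2}\right) = -24 + \left(-24 + 24 B^{2}\right) = -48 + 24 B^{2}$)
$x = \frac{1}{3322}$ ($x = \frac{1}{\left(-48 + 24 \cdot 12^{2}\right) - 86} = \frac{1}{\left(-48 + 24 \cdot 144\right) - 86} = \frac{1}{\left(-48 + 3456\right) - 86} = \frac{1}{3408 - 86} = \frac{1}{3322} \approx 0.00030102$)
$3 g{\left(x,-136 \right)} = 3 \cdot 10 = 30$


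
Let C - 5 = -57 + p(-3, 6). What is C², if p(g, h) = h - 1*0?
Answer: 2116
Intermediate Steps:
p(g, h) = h (p(g, h) = h + 0 = h)
C = -46 (C = 5 + (-57 + 6) = 5 - 51 = -46)
C² = (-46)² = 2116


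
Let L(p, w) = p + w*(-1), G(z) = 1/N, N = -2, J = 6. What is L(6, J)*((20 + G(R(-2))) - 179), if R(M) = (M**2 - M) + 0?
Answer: 0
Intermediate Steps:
R(M) = M**2 - M
G(z) = -1/2 (G(z) = 1/(-2) = -1/2)
L(p, w) = p - w
L(6, J)*((20 + G(R(-2))) - 179) = (6 - 1*6)*((20 - 1/2) - 179) = (6 - 6)*(39/2 - 179) = 0*(-319/2) = 0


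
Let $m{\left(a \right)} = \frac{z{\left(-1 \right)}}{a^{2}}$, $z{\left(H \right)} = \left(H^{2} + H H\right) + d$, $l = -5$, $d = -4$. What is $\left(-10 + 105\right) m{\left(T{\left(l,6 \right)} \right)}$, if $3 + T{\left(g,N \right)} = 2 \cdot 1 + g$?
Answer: $- \frac{95}{18} \approx -5.2778$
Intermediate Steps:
$z{\left(H \right)} = -4 + 2 H^{2}$ ($z{\left(H \right)} = \left(H^{2} + H H\right) - 4 = \left(H^{2} + H^{2}\right) - 4 = 2 H^{2} - 4 = -4 + 2 H^{2}$)
$T{\left(g,N \right)} = -1 + g$ ($T{\left(g,N \right)} = -3 + \left(2 \cdot 1 + g\right) = -3 + \left(2 + g\right) = -1 + g$)
$m{\left(a \right)} = - \frac{2}{a^{2}}$ ($m{\left(a \right)} = \frac{-4 + 2 \left(-1\right)^{2}}{a^{2}} = \frac{-4 + 2 \cdot 1}{a^{2}} = \frac{-4 + 2}{a^{2}} = - \frac{2}{a^{2}}$)
$\left(-10 + 105\right) m{\left(T{\left(l,6 \right)} \right)} = \left(-10 + 105\right) \left(- \frac{2}{\left(-1 - 5\right)^{2}}\right) = 95 \left(- \frac{2}{36}\right) = 95 \left(\left(-2\right) \frac{1}{36}\right) = 95 \left(- \frac{1}{18}\right) = - \frac{95}{18}$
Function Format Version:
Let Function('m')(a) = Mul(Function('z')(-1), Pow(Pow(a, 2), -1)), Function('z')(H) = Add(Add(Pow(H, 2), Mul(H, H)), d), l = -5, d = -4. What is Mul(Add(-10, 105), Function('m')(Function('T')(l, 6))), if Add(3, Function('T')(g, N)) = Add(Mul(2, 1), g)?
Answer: Rational(-95, 18) ≈ -5.2778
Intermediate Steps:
Function('z')(H) = Add(-4, Mul(2, Pow(H, 2))) (Function('z')(H) = Add(Add(Pow(H, 2), Mul(H, H)), -4) = Add(Add(Pow(H, 2), Pow(H, 2)), -4) = Add(Mul(2, Pow(H, 2)), -4) = Add(-4, Mul(2, Pow(H, 2))))
Function('T')(g, N) = Add(-1, g) (Function('T')(g, N) = Add(-3, Add(Mul(2, 1), g)) = Add(-3, Add(2, g)) = Add(-1, g))
Function('m')(a) = Mul(-2, Pow(a, -2)) (Function('m')(a) = Mul(Add(-4, Mul(2, Pow(-1, 2))), Pow(Pow(a, 2), -1)) = Mul(Add(-4, Mul(2, 1)), Pow(a, -2)) = Mul(Add(-4, 2), Pow(a, -2)) = Mul(-2, Pow(a, -2)))
Mul(Add(-10, 105), Function('m')(Function('T')(l, 6))) = Mul(Add(-10, 105), Mul(-2, Pow(Add(-1, -5), -2))) = Mul(95, Mul(-2, Pow(-6, -2))) = Mul(95, Mul(-2, Rational(1, 36))) = Mul(95, Rational(-1, 18)) = Rational(-95, 18)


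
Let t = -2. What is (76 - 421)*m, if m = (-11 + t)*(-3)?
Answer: -13455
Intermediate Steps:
m = 39 (m = (-11 - 2)*(-3) = -13*(-3) = 39)
(76 - 421)*m = (76 - 421)*39 = -345*39 = -13455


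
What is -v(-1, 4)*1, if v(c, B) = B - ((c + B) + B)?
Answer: 3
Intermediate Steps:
v(c, B) = -B - c (v(c, B) = B - ((B + c) + B) = B - (c + 2*B) = B + (-c - 2*B) = -B - c)
-v(-1, 4)*1 = -(-1*4 - 1*(-1))*1 = -(-4 + 1)*1 = -1*(-3)*1 = 3*1 = 3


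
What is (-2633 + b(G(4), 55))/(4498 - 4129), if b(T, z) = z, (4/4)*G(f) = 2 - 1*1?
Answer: -2578/369 ≈ -6.9865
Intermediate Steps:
G(f) = 1 (G(f) = 2 - 1*1 = 2 - 1 = 1)
(-2633 + b(G(4), 55))/(4498 - 4129) = (-2633 + 55)/(4498 - 4129) = -2578/369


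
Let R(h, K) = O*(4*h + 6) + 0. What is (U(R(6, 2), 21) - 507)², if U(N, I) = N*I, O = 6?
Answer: 10712529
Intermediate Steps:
R(h, K) = 36 + 24*h (R(h, K) = 6*(4*h + 6) + 0 = 6*(6 + 4*h) + 0 = (36 + 24*h) + 0 = 36 + 24*h)
U(N, I) = I*N
(U(R(6, 2), 21) - 507)² = (21*(36 + 24*6) - 507)² = (21*(36 + 144) - 507)² = (21*180 - 507)² = (3780 - 507)² = 3273² = 10712529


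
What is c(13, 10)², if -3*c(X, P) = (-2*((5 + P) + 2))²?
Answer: 1336336/9 ≈ 1.4848e+5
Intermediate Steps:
c(X, P) = -(-14 - 2*P)²/3 (c(X, P) = -4*((5 + P) + 2)²/3 = -4*(7 + P)²/3 = -(-14 - 2*P)²/3)
c(13, 10)² = (-4*(7 + 10)²/3)² = (-4/3*17²)² = (-4/3*289)² = (-1156/3)² = 1336336/9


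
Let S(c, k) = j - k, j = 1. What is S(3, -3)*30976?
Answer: 123904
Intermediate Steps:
S(c, k) = 1 - k
S(3, -3)*30976 = (1 - 1*(-3))*30976 = (1 + 3)*30976 = 4*30976 = 123904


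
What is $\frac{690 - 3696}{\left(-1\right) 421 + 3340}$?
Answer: $- \frac{1002}{973} \approx -1.0298$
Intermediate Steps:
$\frac{690 - 3696}{\left(-1\right) 421 + 3340} = - \frac{3006}{-421 + 3340} = - \frac{3006}{2919} = \left(-3006\right) \frac{1}{2919} = - \frac{1002}{973}$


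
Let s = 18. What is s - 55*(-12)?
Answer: 678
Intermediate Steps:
s - 55*(-12) = 18 - 55*(-12) = 18 + 660 = 678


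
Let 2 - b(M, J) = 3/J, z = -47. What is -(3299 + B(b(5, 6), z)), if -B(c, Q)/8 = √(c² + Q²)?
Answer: -3299 + 4*√8845 ≈ -2922.8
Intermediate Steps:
b(M, J) = 2 - 3/J
B(c, Q) = -8*√(Q² + c²) (B(c, Q) = -8*√(c² + Q²) = -8*√(Q² + c²))
-(3299 + B(b(5, 6), z)) = -(3299 - 8*√((-47)² + (2 - 3/6)²)) = -(3299 - 8*√(2209 + (2 - 3*⅙)²)) = -(3299 - 8*√(2209 + (2 - ½)²)) = -(3299 - 8*√(2209 + (3/2)²)) = -(3299 - 8*√(2209 + 9/4)) = -(3299 - 4*√8845) = -3299 + 4*√8845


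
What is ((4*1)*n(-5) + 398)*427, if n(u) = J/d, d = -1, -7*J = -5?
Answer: 168726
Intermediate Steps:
J = 5/7 (J = -⅐*(-5) = 5/7 ≈ 0.71429)
n(u) = -5/7 (n(u) = (5/7)/(-1) = (5/7)*(-1) = -5/7)
((4*1)*n(-5) + 398)*427 = ((4*1)*(-5/7) + 398)*427 = (4*(-5/7) + 398)*427 = (-20/7 + 398)*427 = (2766/7)*427 = 168726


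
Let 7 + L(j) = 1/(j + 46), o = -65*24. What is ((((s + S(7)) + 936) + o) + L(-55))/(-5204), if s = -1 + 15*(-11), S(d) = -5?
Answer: 7219/46836 ≈ 0.15413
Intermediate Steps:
o = -1560
s = -166 (s = -1 - 165 = -166)
L(j) = -7 + 1/(46 + j) (L(j) = -7 + 1/(j + 46) = -7 + 1/(46 + j))
((((s + S(7)) + 936) + o) + L(-55))/(-5204) = ((((-166 - 5) + 936) - 1560) + (-321 - 7*(-55))/(46 - 55))/(-5204) = (((-171 + 936) - 1560) + (-321 + 385)/(-9))*(-1/5204) = ((765 - 1560) - ⅑*64)*(-1/5204) = (-795 - 64/9)*(-1/5204) = -7219/9*(-1/5204) = 7219/46836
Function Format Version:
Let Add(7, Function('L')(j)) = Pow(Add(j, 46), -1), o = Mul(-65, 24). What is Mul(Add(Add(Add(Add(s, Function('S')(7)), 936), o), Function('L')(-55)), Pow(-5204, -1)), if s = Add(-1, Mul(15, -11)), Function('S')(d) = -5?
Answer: Rational(7219, 46836) ≈ 0.15413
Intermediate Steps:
o = -1560
s = -166 (s = Add(-1, -165) = -166)
Function('L')(j) = Add(-7, Pow(Add(46, j), -1)) (Function('L')(j) = Add(-7, Pow(Add(j, 46), -1)) = Add(-7, Pow(Add(46, j), -1)))
Mul(Add(Add(Add(Add(s, Function('S')(7)), 936), o), Function('L')(-55)), Pow(-5204, -1)) = Mul(Add(Add(Add(Add(-166, -5), 936), -1560), Mul(Pow(Add(46, -55), -1), Add(-321, Mul(-7, -55)))), Pow(-5204, -1)) = Mul(Add(Add(Add(-171, 936), -1560), Mul(Pow(-9, -1), Add(-321, 385))), Rational(-1, 5204)) = Mul(Add(Add(765, -1560), Mul(Rational(-1, 9), 64)), Rational(-1, 5204)) = Mul(Add(-795, Rational(-64, 9)), Rational(-1, 5204)) = Mul(Rational(-7219, 9), Rational(-1, 5204)) = Rational(7219, 46836)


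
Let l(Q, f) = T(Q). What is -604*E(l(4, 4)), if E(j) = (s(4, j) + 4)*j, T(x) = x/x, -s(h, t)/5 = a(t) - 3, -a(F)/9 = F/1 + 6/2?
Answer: -120196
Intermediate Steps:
a(F) = -27 - 9*F (a(F) = -9*(F/1 + 6/2) = -9*(F*1 + 6*(1/2)) = -9*(F + 3) = -9*(3 + F) = -27 - 9*F)
s(h, t) = 150 + 45*t (s(h, t) = -5*((-27 - 9*t) - 3) = -5*(-30 - 9*t) = 150 + 45*t)
T(x) = 1
l(Q, f) = 1
E(j) = j*(154 + 45*j) (E(j) = ((150 + 45*j) + 4)*j = (154 + 45*j)*j = j*(154 + 45*j))
-604*E(l(4, 4)) = -604*(154 + 45*1) = -604*(154 + 45) = -604*199 = -120196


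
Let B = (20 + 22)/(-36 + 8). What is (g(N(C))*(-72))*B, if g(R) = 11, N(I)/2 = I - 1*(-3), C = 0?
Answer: 1188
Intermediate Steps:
N(I) = 6 + 2*I (N(I) = 2*(I - 1*(-3)) = 2*(I + 3) = 2*(3 + I) = 6 + 2*I)
B = -3/2 (B = 42/(-28) = 42*(-1/28) = -3/2 ≈ -1.5000)
(g(N(C))*(-72))*B = (11*(-72))*(-3/2) = -792*(-3/2) = 1188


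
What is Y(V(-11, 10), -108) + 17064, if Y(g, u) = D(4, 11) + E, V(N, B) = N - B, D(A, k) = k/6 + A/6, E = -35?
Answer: 34063/2 ≈ 17032.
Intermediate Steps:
D(A, k) = A/6 + k/6 (D(A, k) = k*(⅙) + A*(⅙) = k/6 + A/6 = A/6 + k/6)
Y(g, u) = -65/2 (Y(g, u) = ((⅙)*4 + (⅙)*11) - 35 = (⅔ + 11/6) - 35 = 5/2 - 35 = -65/2)
Y(V(-11, 10), -108) + 17064 = -65/2 + 17064 = 34063/2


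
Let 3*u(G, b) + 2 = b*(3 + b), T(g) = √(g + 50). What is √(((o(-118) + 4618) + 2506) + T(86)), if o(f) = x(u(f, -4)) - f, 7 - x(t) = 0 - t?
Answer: √(65247 + 18*√34)/3 ≈ 85.213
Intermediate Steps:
T(g) = √(50 + g)
u(G, b) = -⅔ + b*(3 + b)/3 (u(G, b) = -⅔ + (b*(3 + b))/3 = -⅔ + b*(3 + b)/3)
x(t) = 7 + t (x(t) = 7 - (0 - t) = 7 - (-1)*t = 7 + t)
o(f) = 23/3 - f (o(f) = (7 + (-⅔ - 4 + (⅓)*(-4)²)) - f = (7 + (-⅔ - 4 + (⅓)*16)) - f = (7 + (-⅔ - 4 + 16/3)) - f = (7 + ⅔) - f = 23/3 - f)
√(((o(-118) + 4618) + 2506) + T(86)) = √((((23/3 - 1*(-118)) + 4618) + 2506) + √(50 + 86)) = √((((23/3 + 118) + 4618) + 2506) + √136) = √(((377/3 + 4618) + 2506) + 2*√34) = √((14231/3 + 2506) + 2*√34) = √(21749/3 + 2*√34)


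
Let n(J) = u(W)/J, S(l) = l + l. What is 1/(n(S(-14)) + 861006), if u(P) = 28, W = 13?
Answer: 1/861005 ≈ 1.1614e-6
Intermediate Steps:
S(l) = 2*l
n(J) = 28/J
1/(n(S(-14)) + 861006) = 1/(28/((2*(-14))) + 861006) = 1/(28/(-28) + 861006) = 1/(28*(-1/28) + 861006) = 1/(-1 + 861006) = 1/861005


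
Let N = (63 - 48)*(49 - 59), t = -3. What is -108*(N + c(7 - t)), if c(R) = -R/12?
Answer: 16290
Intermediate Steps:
N = -150 (N = 15*(-10) = -150)
c(R) = -R/12
-108*(N + c(7 - t)) = -108*(-150 - (7 - 1*(-3))/12) = -108*(-150 - (7 + 3)/12) = -108*(-150 - 1/12*10) = -108*(-150 - 5/6) = -108*(-905/6) = 16290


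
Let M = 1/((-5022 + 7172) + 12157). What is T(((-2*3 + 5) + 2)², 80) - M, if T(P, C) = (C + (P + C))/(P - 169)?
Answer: -36565/38152 ≈ -0.95840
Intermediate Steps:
M = 1/14307 (M = 1/(2150 + 12157) = 1/14307 ≈ 6.9896e-5)
T(P, C) = (P + 2*C)/(-169 + P) (T(P, C) = (C + (C + P))/(-169 + P) = (P + 2*C)/(-169 + P))
T(((-2*3 + 5) + 2)², 80) - M = (((-2*3 + 5) + 2)² + 2*80)/(-169 + ((-2*3 + 5) + 2)²) - 1*1/14307 = (((-6 + 5) + 2)² + 160)/(-169 + ((-6 + 5) + 2)²) - 1/14307 = ((-1 + 2)² + 160)/(-169 + (-1 + 2)²) - 1/14307 = (1² + 160)/(-169 + 1²) - 1/14307 = (1 + 160)/(-169 + 1) - 1/14307 = 161/(-168) - 1/14307 = -1/168*161 - 1/14307 = -23/24 - 1/14307 = -36565/38152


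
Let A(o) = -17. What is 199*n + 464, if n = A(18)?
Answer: -2919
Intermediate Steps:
n = -17
199*n + 464 = 199*(-17) + 464 = -3383 + 464 = -2919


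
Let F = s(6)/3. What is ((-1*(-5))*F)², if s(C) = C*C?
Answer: 3600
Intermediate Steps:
s(C) = C²
F = 12 (F = 6²/3 = 36*(⅓) = 12)
((-1*(-5))*F)² = (-1*(-5)*12)² = (5*12)² = 60² = 3600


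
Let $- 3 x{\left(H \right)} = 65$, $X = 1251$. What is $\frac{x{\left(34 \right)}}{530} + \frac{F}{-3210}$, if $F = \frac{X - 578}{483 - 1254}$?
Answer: $- \frac{2663318}{65585115} \approx -0.040609$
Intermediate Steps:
$x{\left(H \right)} = - \frac{65}{3}$ ($x{\left(H \right)} = \left(- \frac{1}{3}\right) 65 = - \frac{65}{3}$)
$F = - \frac{673}{771}$ ($F = \frac{1251 - 578}{483 - 1254} = \frac{673}{-771} = 673 \left(- \frac{1}{771}\right) = - \frac{673}{771} \approx -0.87289$)
$\frac{x{\left(34 \right)}}{530} + \frac{F}{-3210} = - \frac{65}{3 \cdot 530} - \frac{673}{771 \left(-3210\right)} = \left(- \frac{65}{3}\right) \frac{1}{530} - - \frac{673}{2474910} = - \frac{13}{318} + \frac{673}{2474910} = - \frac{2663318}{65585115}$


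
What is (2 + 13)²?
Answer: 225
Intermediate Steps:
(2 + 13)² = 15² = 225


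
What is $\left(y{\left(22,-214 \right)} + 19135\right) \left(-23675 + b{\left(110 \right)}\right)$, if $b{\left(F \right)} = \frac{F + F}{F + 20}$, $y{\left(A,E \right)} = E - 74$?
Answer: $- \frac{5800220791}{13} \approx -4.4617 \cdot 10^{8}$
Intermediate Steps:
$y{\left(A,E \right)} = -74 + E$
$b{\left(F \right)} = \frac{2 F}{20 + F}$
$\left(y{\left(22,-214 \right)} + 19135\right) \left(-23675 + b{\left(110 \right)}\right) = \left(\left(-74 - 214\right) + 19135\right) \left(-23675 + 2 \cdot 110 \frac{1}{20 + 110}\right) = \left(-288 + 19135\right) \left(-23675 + 2 \cdot 110 \cdot \frac{1}{130}\right) = 18847 \left(-23675 + 2 \cdot 110 \cdot \frac{1}{130}\right) = 18847 \left(-23675 + \frac{22}{13}\right) = 18847 \left(- \frac{307753}{13}\right) = - \frac{5800220791}{13}$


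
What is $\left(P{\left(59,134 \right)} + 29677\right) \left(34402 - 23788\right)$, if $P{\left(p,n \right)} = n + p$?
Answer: $317040180$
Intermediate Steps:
$\left(P{\left(59,134 \right)} + 29677\right) \left(34402 - 23788\right) = \left(\left(134 + 59\right) + 29677\right) \left(34402 - 23788\right) = \left(193 + 29677\right) 10614 = 29870 \cdot 10614 = 317040180$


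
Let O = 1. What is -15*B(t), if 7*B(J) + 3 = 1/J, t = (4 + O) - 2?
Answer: 40/7 ≈ 5.7143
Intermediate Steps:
t = 3 (t = (4 + 1) - 2 = 5 - 2 = 3)
B(J) = -3/7 + 1/(7*J)
-15*B(t) = -15*(1 - 3*3)/(7*3) = -15*(1 - 9)/(7*3) = -15*(-8)/(7*3) = -15*(-8/21) = 40/7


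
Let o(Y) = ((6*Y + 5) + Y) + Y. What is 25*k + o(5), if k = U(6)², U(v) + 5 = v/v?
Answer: 445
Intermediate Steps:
U(v) = -4 (U(v) = -5 + v/v = -5 + 1 = -4)
o(Y) = 5 + 8*Y (o(Y) = ((5 + 6*Y) + Y) + Y = (5 + 7*Y) + Y = 5 + 8*Y)
k = 16 (k = (-4)² = 16)
25*k + o(5) = 25*16 + (5 + 8*5) = 400 + (5 + 40) = 400 + 45 = 445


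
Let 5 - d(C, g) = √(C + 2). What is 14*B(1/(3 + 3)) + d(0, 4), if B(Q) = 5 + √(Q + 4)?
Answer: 75 - √2 + 35*√6/3 ≈ 102.16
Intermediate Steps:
d(C, g) = 5 - √(2 + C) (d(C, g) = 5 - √(C + 2) = 5 - √(2 + C))
B(Q) = 5 + √(4 + Q)
14*B(1/(3 + 3)) + d(0, 4) = 14*(5 + √(4 + 1/(3 + 3))) + (5 - √(2 + 0)) = 14*(5 + √(4 + 1/6)) + (5 - √2) = 14*(5 + √(4 + ⅙)) + (5 - √2) = 14*(5 + √(25/6)) + (5 - √2) = 14*(5 + 5*√6/6) + (5 - √2) = (70 + 35*√6/3) + (5 - √2) = 75 - √2 + 35*√6/3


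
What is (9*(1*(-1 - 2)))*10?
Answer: -270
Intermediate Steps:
(9*(1*(-1 - 2)))*10 = (9*(1*(-3)))*10 = (9*(-3))*10 = -27*10 = -270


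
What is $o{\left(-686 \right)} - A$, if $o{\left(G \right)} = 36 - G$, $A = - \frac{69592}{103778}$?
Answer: $\frac{37498654}{51889} \approx 722.67$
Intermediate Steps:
$A = - \frac{34796}{51889}$ ($A = \left(-69592\right) \frac{1}{103778} = - \frac{34796}{51889} \approx -0.67059$)
$o{\left(-686 \right)} - A = \left(36 - -686\right) - - \frac{34796}{51889} = \left(36 + 686\right) + \frac{34796}{51889} = 722 + \frac{34796}{51889} = \frac{37498654}{51889}$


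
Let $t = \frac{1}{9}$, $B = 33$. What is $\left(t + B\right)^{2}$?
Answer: $\frac{88804}{81} \approx 1096.3$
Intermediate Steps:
$t = \frac{1}{9} \approx 0.11111$
$\left(t + B\right)^{2} = \left(\frac{1}{9} + 33\right)^{2} = \left(\frac{298}{9}\right)^{2} = \frac{88804}{81}$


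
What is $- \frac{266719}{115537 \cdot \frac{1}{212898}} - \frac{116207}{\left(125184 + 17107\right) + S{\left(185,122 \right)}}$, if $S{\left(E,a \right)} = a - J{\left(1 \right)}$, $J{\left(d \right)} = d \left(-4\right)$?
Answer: $- \frac{8087012045885213}{16454432929} \approx -4.9148 \cdot 10^{5}$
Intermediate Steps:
$J{\left(d \right)} = - 4 d$
$S{\left(E,a \right)} = 4 + a$ ($S{\left(E,a \right)} = a - \left(-4\right) 1 = a - -4 = a + 4 = 4 + a$)
$- \frac{266719}{115537 \cdot \frac{1}{212898}} - \frac{116207}{\left(125184 + 17107\right) + S{\left(185,122 \right)}} = - \frac{266719}{115537 \cdot \frac{1}{212898}} - \frac{116207}{\left(125184 + 17107\right) + \left(4 + 122\right)} = - \frac{266719}{115537 \cdot \frac{1}{212898}} - \frac{116207}{142291 + 126} = - \frac{266719}{\frac{115537}{212898}} - \frac{116207}{142417} = \left(-266719\right) \frac{212898}{115537} - \frac{116207}{142417} = - \frac{56783941662}{115537} - \frac{116207}{142417} = - \frac{8087012045885213}{16454432929}$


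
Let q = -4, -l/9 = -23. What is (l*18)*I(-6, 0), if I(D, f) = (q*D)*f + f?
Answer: 0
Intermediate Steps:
l = 207 (l = -9*(-23) = 207)
I(D, f) = f - 4*D*f (I(D, f) = (-4*D)*f + f = -4*D*f + f = f - 4*D*f)
(l*18)*I(-6, 0) = (207*18)*(0*(1 - 4*(-6))) = 3726*(0*(1 + 24)) = 3726*(0*25) = 3726*0 = 0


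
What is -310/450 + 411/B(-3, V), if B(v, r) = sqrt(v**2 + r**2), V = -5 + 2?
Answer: -31/45 + 137*sqrt(2)/2 ≈ 96.185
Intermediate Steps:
V = -3
B(v, r) = sqrt(r**2 + v**2)
-310/450 + 411/B(-3, V) = -310/450 + 411/(sqrt((-3)**2 + (-3)**2)) = -310*1/450 + 411/(sqrt(9 + 9)) = -31/45 + 411/(sqrt(18)) = -31/45 + 411/((3*sqrt(2))) = -31/45 + 411*(sqrt(2)/6) = -31/45 + 137*sqrt(2)/2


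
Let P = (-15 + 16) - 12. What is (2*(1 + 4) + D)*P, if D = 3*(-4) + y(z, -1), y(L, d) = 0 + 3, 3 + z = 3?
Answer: -11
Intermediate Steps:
z = 0 (z = -3 + 3 = 0)
y(L, d) = 3
D = -9 (D = 3*(-4) + 3 = -12 + 3 = -9)
P = -11 (P = 1 - 12 = -11)
(2*(1 + 4) + D)*P = (2*(1 + 4) - 9)*(-11) = (2*5 - 9)*(-11) = (10 - 9)*(-11) = 1*(-11) = -11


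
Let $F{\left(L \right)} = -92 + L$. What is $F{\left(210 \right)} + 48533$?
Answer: $48651$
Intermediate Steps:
$F{\left(210 \right)} + 48533 = \left(-92 + 210\right) + 48533 = 118 + 48533 = 48651$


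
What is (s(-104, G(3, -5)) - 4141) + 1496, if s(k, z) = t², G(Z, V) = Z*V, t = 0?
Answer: -2645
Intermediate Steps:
G(Z, V) = V*Z
s(k, z) = 0 (s(k, z) = 0² = 0)
(s(-104, G(3, -5)) - 4141) + 1496 = (0 - 4141) + 1496 = -4141 + 1496 = -2645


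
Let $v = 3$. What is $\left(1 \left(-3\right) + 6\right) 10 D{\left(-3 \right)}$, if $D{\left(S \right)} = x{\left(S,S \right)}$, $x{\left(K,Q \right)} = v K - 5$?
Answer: $-420$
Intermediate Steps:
$x{\left(K,Q \right)} = -5 + 3 K$ ($x{\left(K,Q \right)} = 3 K - 5 = -5 + 3 K$)
$D{\left(S \right)} = -5 + 3 S$
$\left(1 \left(-3\right) + 6\right) 10 D{\left(-3 \right)} = \left(1 \left(-3\right) + 6\right) 10 \left(-5 + 3 \left(-3\right)\right) = \left(-3 + 6\right) 10 \left(-5 - 9\right) = 3 \cdot 10 \left(-14\right) = 30 \left(-14\right) = -420$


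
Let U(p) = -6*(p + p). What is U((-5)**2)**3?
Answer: -27000000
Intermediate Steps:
U(p) = -12*p
U((-5)**2)**3 = (-12*(-5)**2)**3 = (-12*25)**3 = (-300)**3 = -27000000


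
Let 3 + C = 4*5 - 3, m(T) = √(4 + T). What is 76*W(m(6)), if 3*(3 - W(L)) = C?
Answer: -380/3 ≈ -126.67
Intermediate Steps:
C = 14 (C = -3 + (4*5 - 3) = -3 + (20 - 3) = -3 + 17 = 14)
W(L) = -5/3 (W(L) = 3 - ⅓*14 = 3 - 14/3 = -5/3)
76*W(m(6)) = 76*(-5/3) = -380/3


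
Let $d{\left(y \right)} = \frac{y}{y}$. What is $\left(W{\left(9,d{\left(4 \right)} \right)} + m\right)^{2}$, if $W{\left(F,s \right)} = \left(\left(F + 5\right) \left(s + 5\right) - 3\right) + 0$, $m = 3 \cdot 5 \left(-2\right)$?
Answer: $2601$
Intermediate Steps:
$d{\left(y \right)} = 1$
$m = -30$ ($m = 15 \left(-2\right) = -30$)
$W{\left(F,s \right)} = -3 + \left(5 + F\right) \left(5 + s\right)$ ($W{\left(F,s \right)} = \left(\left(5 + F\right) \left(5 + s\right) - 3\right) + 0 = \left(-3 + \left(5 + F\right) \left(5 + s\right)\right) + 0 = -3 + \left(5 + F\right) \left(5 + s\right)$)
$\left(W{\left(9,d{\left(4 \right)} \right)} + m\right)^{2} = \left(\left(22 + 5 \cdot 9 + 5 \cdot 1 + 9 \cdot 1\right) - 30\right)^{2} = \left(\left(22 + 45 + 5 + 9\right) - 30\right)^{2} = \left(81 - 30\right)^{2} = 51^{2} = 2601$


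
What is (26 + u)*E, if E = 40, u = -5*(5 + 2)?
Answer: -360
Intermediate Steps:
u = -35 (u = -5*7 = -35)
(26 + u)*E = (26 - 35)*40 = -9*40 = -360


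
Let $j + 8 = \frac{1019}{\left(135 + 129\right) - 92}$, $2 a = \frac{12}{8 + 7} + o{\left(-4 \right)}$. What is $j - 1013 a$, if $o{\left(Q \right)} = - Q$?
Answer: $- \frac{2092617}{860} \approx -2433.3$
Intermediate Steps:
$a = \frac{12}{5}$ ($a = \frac{\frac{12}{8 + 7} - -4}{2} = \frac{\frac{12}{15} + 4}{2} = \frac{12 \cdot \frac{1}{15} + 4}{2} = \frac{\frac{4}{5} + 4}{2} = \frac{1}{2} \cdot \frac{24}{5} = \frac{12}{5} \approx 2.4$)
$j = - \frac{357}{172}$ ($j = -8 + \frac{1019}{\left(135 + 129\right) - 92} = -8 + \frac{1019}{264 - 92} = -8 + \frac{1019}{172} = - \frac{357}{172} \approx -2.0756$)
$j - 1013 a = - \frac{357}{172} - \frac{12156}{5} = - \frac{2092617}{860}$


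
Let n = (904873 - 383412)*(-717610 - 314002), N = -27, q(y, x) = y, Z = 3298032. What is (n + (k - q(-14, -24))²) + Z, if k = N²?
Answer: -537941575051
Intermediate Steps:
k = 729 (k = (-27)² = 729)
n = -537945425132 (n = 521461*(-1031612) = -537945425132)
(n + (k - q(-14, -24))²) + Z = (-537945425132 + (729 - 1*(-14))²) + 3298032 = (-537945425132 + (729 + 14)²) + 3298032 = (-537945425132 + 743²) + 3298032 = (-537945425132 + 552049) + 3298032 = -537944873083 + 3298032 = -537941575051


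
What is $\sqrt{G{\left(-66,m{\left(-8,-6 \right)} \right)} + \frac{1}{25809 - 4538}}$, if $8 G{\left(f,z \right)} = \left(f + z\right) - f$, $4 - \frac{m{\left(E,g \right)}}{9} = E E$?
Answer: $\frac{i \sqrt{122162883986}}{42542} \approx 8.2158 i$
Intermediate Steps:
$m{\left(E,g \right)} = 36 - 9 E^{2}$ ($m{\left(E,g \right)} = 36 - 9 E E = 36 - 9 E^{2}$)
$G{\left(f,z \right)} = \frac{z}{8}$ ($G{\left(f,z \right)} = \frac{\left(f + z\right) - f}{8} = \frac{z}{8}$)
$\sqrt{G{\left(-66,m{\left(-8,-6 \right)} \right)} + \frac{1}{25809 - 4538}} = \sqrt{\frac{36 - 9 \left(-8\right)^{2}}{8} + \frac{1}{25809 - 4538}} = \sqrt{\frac{36 - 576}{8} + \frac{1}{21271}} = \sqrt{\frac{1}{8} \left(-540\right) + \frac{1}{21271}} = \sqrt{- \frac{135}{2} + \frac{1}{21271}} = \sqrt{- \frac{2871583}{42542}} = \frac{i \sqrt{122162883986}}{42542}$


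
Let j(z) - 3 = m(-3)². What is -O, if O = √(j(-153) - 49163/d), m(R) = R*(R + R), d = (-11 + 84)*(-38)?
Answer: -√2652668014/2774 ≈ -18.567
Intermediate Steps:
d = -2774 (d = 73*(-38) = -2774)
m(R) = 2*R² (m(R) = R*(2*R) = 2*R²)
j(z) = 327 (j(z) = 3 + (2*(-3)²)² = 3 + (2*9)² = 3 + 18² = 3 + 324 = 327)
O = √2652668014/2774 (O = √(327 - 49163/(-2774)) = √(327 - 49163*(-1/2774)) = √(327 + 49163/2774) = √(956261/2774) = √2652668014/2774 ≈ 18.567)
-O = -√2652668014/2774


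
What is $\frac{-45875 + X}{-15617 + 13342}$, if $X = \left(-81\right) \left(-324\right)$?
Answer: $\frac{19631}{2275} \approx 8.629$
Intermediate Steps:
$X = 26244$
$\frac{-45875 + X}{-15617 + 13342} = \frac{-45875 + 26244}{-15617 + 13342} = - \frac{19631}{-2275} = \left(-19631\right) \left(- \frac{1}{2275}\right) = \frac{19631}{2275}$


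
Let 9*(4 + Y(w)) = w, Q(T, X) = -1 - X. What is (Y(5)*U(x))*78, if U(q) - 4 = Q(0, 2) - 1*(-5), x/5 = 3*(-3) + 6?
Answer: -1612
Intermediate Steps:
x = -15 (x = 5*(3*(-3) + 6) = 5*(-9 + 6) = 5*(-3) = -15)
Y(w) = -4 + w/9
U(q) = 6 (U(q) = 4 + ((-1 - 1*2) - 1*(-5)) = 4 + ((-1 - 2) + 5) = 4 + (-3 + 5) = 4 + 2 = 6)
(Y(5)*U(x))*78 = ((-4 + (⅑)*5)*6)*78 = ((-4 + 5/9)*6)*78 = -31/9*6*78 = -62/3*78 = -1612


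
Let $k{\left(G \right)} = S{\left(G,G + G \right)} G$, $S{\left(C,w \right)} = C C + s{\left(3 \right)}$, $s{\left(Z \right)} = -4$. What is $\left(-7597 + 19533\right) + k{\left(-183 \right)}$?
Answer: $-6115819$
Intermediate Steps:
$S{\left(C,w \right)} = -4 + C^{2}$ ($S{\left(C,w \right)} = C C - 4 = C^{2} - 4 = -4 + C^{2}$)
$k{\left(G \right)} = G \left(-4 + G^{2}\right)$ ($k{\left(G \right)} = \left(-4 + G^{2}\right) G = G \left(-4 + G^{2}\right)$)
$\left(-7597 + 19533\right) + k{\left(-183 \right)} = \left(-7597 + 19533\right) - 183 \left(-4 + \left(-183\right)^{2}\right) = 11936 - 183 \left(-4 + 33489\right) = 11936 - 6127755 = -6115819$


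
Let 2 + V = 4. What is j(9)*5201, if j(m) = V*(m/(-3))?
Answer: -31206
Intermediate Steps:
V = 2 (V = -2 + 4 = 2)
j(m) = -2*m/3 (j(m) = 2*(m/(-3)) = 2*(m*(-⅓)) = 2*(-m/3) = -2*m/3)
j(9)*5201 = -⅔*9*5201 = -6*5201 = -31206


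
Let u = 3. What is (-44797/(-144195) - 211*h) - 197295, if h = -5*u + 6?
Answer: -28175081423/144195 ≈ -1.9540e+5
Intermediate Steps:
h = -9 (h = -5*3 + 6 = -15 + 6 = -9)
(-44797/(-144195) - 211*h) - 197295 = (-44797/(-144195) - 211*(-9)) - 197295 = (-44797*(-1/144195) + 1899) - 197295 = (44797/144195 + 1899) - 197295 = 273871102/144195 - 197295 = -28175081423/144195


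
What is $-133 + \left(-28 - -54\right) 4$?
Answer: $-29$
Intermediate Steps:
$-133 + \left(-28 - -54\right) 4 = -133 + \left(-28 + 54\right) 4 = -133 + 26 \cdot 4 = -133 + 104 = -29$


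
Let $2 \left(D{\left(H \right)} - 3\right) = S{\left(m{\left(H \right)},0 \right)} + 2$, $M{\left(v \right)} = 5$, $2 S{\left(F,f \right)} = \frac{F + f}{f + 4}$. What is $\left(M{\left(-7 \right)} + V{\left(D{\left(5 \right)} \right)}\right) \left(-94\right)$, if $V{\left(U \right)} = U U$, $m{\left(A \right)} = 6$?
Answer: $- \frac{72615}{32} \approx -2269.2$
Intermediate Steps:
$S{\left(F,f \right)} = \frac{F + f}{2 \left(4 + f\right)}$ ($S{\left(F,f \right)} = \frac{\left(F + f\right) \frac{1}{f + 4}}{2} = \frac{\left(F + f\right) \frac{1}{4 + f}}{2} = \frac{\frac{1}{4 + f} \left(F + f\right)}{2} = \frac{F + f}{2 \left(4 + f\right)}$)
$D{\left(H \right)} = \frac{35}{8}$ ($D{\left(H \right)} = 3 + \frac{\frac{6 + 0}{2 \left(4 + 0\right)} + 2}{2} = 3 + \frac{\frac{1}{2} \cdot \frac{1}{4} \cdot 6 + 2}{2} = 3 + \frac{\frac{3}{4} + 2}{2} = 3 + \frac{1}{2} \cdot \frac{11}{4} = 3 + \frac{11}{8} = \frac{35}{8}$)
$V{\left(U \right)} = U^{2}$
$\left(M{\left(-7 \right)} + V{\left(D{\left(5 \right)} \right)}\right) \left(-94\right) = \left(5 + \left(\frac{35}{8}\right)^{2}\right) \left(-94\right) = \left(5 + \frac{1225}{64}\right) \left(-94\right) = \frac{1545}{64} \left(-94\right) = - \frac{72615}{32}$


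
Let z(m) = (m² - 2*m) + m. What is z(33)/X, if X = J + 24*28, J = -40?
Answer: 132/79 ≈ 1.6709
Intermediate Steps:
z(m) = m² - m
X = 632 (X = -40 + 24*28 = -40 + 672 = 632)
z(33)/X = (33*(-1 + 33))/632 = (33*32)*(1/632) = 1056*(1/632) = 132/79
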